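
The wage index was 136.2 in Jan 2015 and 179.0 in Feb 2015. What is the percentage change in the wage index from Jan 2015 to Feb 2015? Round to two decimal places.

31.42%

Change = (179.0 − 136.2) / 136.2 × 100
       = 42.8 / 136.2 × 100 = 31.4244%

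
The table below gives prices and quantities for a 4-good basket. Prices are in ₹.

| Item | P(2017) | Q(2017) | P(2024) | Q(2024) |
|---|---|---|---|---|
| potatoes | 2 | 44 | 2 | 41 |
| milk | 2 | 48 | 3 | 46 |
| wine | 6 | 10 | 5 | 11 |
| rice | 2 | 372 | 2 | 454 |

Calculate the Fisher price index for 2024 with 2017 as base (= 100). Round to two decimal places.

Laspeyres component (base-period weights):
ΣP(2024)Q(2017) = 2×44 + 3×48 + 5×10 + 2×372 = 88 + 144 + 50 + 744 = 1026
ΣP(2017)Q(2017) = 2×44 + 2×48 + 6×10 + 2×372 = 88 + 96 + 60 + 744 = 988
L = 1026 / 988 × 100 = 103.8462
Paasche component (current-period weights):
ΣP(2024)Q(2024) = 2×41 + 3×46 + 5×11 + 2×454 = 82 + 138 + 55 + 908 = 1183
ΣP(2017)Q(2024) = 2×41 + 2×46 + 6×11 + 2×454 = 82 + 92 + 66 + 908 = 1148
P = 1183 / 1148 × 100 = 103.0488
Fisher = √(L × P) = √(103.8462 × 103.0488) = 103.4467

103.45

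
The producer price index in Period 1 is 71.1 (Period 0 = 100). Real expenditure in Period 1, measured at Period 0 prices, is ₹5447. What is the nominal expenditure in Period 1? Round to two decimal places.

Nominal = Real × (Index/100) = 5447 × (71.1/100)
        = 5447 × 0.711 = 3872.8170

3872.82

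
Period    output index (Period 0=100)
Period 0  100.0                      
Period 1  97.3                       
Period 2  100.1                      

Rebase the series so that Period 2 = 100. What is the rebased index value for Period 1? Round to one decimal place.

Rebased(Period 1) = 97.3 / 100.1 × 100 = 97.2028

97.2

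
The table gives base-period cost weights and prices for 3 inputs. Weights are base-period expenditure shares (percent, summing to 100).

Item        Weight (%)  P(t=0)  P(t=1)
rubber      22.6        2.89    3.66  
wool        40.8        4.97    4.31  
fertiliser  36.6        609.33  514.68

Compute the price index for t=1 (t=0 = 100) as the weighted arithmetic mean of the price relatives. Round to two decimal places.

rubber: 22.6 × (3.66/2.89) = 22.6 × 1.266436 = 28.6215
wool: 40.8 × (4.31/4.97) = 40.8 × 0.867203 = 35.3819
fertiliser: 36.6 × (514.68/609.33) = 36.6 × 0.844665 = 30.9148
Index = Σ wᵢ·(p₁ᵢ/p₀ᵢ) = 28.6215 + 35.3819 + 30.9148 = 94.9181

94.92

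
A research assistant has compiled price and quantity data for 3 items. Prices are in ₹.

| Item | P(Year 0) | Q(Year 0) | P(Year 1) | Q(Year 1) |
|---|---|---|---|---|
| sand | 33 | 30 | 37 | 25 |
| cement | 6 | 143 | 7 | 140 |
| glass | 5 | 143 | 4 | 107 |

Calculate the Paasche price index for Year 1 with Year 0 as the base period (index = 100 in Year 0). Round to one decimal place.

Paasche price index uses current-period quantities as weights.
ΣP(Year 1)·Q(Year 1) = 37×25 + 7×140 + 4×107 = 925 + 980 + 428 = 2333
ΣP(Year 0)·Q(Year 1) = 33×25 + 6×140 + 5×107 = 825 + 840 + 535 = 2200
Index = 2333 / 2200 × 100 = 106.0455

106.0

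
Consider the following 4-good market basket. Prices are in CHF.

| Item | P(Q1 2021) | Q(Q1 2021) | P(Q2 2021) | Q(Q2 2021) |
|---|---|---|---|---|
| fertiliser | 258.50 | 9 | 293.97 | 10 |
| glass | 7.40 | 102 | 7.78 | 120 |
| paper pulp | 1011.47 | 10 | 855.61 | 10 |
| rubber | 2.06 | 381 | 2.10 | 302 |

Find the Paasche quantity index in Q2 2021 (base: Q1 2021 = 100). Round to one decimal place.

Paasche quantity index uses current-period prices as weights.
ΣP(Q2 2021)·Q(Q2 2021) = 293.97×10 + 7.78×120 + 855.61×10 + 2.10×302 = 2939.7 + 933.6 + 8556.1 + 634.2 = 13063.6
ΣP(Q2 2021)·Q(Q1 2021) = 293.97×9 + 7.78×102 + 855.61×10 + 2.10×381 = 2645.73 + 793.56 + 8556.1 + 800.1 = 12795.49
Index = 13063.6 / 12795.49 × 100 = 102.0953

102.1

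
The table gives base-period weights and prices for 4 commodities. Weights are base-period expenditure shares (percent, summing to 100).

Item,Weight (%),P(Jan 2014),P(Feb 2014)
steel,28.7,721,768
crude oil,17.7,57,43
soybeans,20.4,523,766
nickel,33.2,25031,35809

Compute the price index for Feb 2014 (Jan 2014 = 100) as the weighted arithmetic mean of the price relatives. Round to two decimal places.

steel: 28.7 × (768/721) = 28.7 × 1.065187 = 30.5709
crude oil: 17.7 × (43/57) = 17.7 × 0.754386 = 13.3526
soybeans: 20.4 × (766/523) = 20.4 × 1.464627 = 29.8784
nickel: 33.2 × (35809/25031) = 33.2 × 1.430586 = 47.4955
Index = Σ wᵢ·(p₁ᵢ/p₀ᵢ) = 30.5709 + 13.3526 + 29.8784 + 47.4955 = 121.2974

121.30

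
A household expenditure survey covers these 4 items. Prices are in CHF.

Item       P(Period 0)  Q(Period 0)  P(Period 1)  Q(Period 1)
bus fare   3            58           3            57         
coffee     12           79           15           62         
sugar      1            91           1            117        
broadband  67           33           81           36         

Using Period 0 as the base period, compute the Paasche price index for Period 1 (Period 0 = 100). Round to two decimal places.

Paasche price index uses current-period quantities as weights.
ΣP(Period 1)·Q(Period 1) = 3×57 + 15×62 + 1×117 + 81×36 = 171 + 930 + 117 + 2916 = 4134
ΣP(Period 0)·Q(Period 1) = 3×57 + 12×62 + 1×117 + 67×36 = 171 + 744 + 117 + 2412 = 3444
Index = 4134 / 3444 × 100 = 120.0348

120.03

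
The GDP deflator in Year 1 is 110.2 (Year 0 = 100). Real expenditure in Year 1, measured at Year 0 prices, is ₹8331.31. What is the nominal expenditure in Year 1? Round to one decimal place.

Nominal = Real × (Index/100) = 8331.31 × (110.2/100)
        = 8331.31 × 1.102 = 9181.1036

9181.1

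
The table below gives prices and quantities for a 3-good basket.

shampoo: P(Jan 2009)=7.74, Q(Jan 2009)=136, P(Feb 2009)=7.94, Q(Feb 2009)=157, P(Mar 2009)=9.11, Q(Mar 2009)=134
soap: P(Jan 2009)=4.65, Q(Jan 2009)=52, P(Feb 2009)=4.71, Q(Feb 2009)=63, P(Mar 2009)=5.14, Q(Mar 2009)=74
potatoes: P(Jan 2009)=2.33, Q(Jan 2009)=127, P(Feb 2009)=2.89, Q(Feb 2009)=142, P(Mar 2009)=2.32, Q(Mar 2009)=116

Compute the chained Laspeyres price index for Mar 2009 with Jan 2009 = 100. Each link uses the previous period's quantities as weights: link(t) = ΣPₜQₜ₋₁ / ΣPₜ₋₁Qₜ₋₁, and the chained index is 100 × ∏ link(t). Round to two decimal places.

Link Jan 2009→Feb 2009:
ΣP(Feb 2009)Q(Jan 2009) = 7.94×136 + 4.71×52 + 2.89×127 = 1079.84 + 244.92 + 367.03 = 1691.79
ΣP(Jan 2009)Q(Jan 2009) = 7.74×136 + 4.65×52 + 2.33×127 = 1052.64 + 241.8 + 295.91 = 1590.35
link = 1691.79/1590.35 = 1.063785
Link Feb 2009→Mar 2009:
ΣP(Mar 2009)Q(Feb 2009) = 9.11×157 + 5.14×63 + 2.32×142 = 1430.27 + 323.82 + 329.44 = 2083.53
ΣP(Feb 2009)Q(Feb 2009) = 7.94×157 + 4.71×63 + 2.89×142 = 1246.58 + 296.73 + 410.38 = 1953.69
link = 2083.53/1953.69 = 1.066459
Chained index = 100 × 1.063785 × 1.066459 = 113.4483

113.45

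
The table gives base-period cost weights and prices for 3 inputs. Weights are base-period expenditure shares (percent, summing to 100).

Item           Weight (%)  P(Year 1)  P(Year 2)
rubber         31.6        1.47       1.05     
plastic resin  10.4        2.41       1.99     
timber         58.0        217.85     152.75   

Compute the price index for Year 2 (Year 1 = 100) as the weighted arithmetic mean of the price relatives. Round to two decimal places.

71.83

rubber: 31.6 × (1.05/1.47) = 31.6 × 0.714286 = 22.5714
plastic resin: 10.4 × (1.99/2.41) = 10.4 × 0.825726 = 8.5876
timber: 58.0 × (152.75/217.85) = 58.0 × 0.701171 = 40.6679
Index = Σ wᵢ·(p₁ᵢ/p₀ᵢ) = 22.5714 + 8.5876 + 40.6679 = 71.8269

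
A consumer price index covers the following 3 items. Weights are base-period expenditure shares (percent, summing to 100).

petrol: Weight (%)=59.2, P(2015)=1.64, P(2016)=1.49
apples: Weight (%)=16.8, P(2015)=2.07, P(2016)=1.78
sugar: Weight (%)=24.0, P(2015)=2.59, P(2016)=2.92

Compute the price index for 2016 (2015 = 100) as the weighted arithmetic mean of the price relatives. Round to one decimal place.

petrol: 59.2 × (1.49/1.64) = 59.2 × 0.908537 = 53.7854
apples: 16.8 × (1.78/2.07) = 16.8 × 0.859903 = 14.4464
sugar: 24.0 × (2.92/2.59) = 24.0 × 1.127413 = 27.0579
Index = Σ wᵢ·(p₁ᵢ/p₀ᵢ) = 53.7854 + 14.4464 + 27.0579 = 95.2897

95.3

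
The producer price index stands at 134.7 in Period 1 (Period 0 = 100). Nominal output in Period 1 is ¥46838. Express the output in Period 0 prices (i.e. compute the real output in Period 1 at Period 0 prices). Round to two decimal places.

34772.09

Real = Nominal ÷ (Index/100) = 46838 ÷ (134.7/100)
     = 46838 ÷ 1.347 = 34772.0861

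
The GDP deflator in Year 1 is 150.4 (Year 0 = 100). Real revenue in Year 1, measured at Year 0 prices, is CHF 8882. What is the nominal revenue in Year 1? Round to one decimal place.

13358.5

Nominal = Real × (Index/100) = 8882 × (150.4/100)
        = 8882 × 1.504 = 13358.5280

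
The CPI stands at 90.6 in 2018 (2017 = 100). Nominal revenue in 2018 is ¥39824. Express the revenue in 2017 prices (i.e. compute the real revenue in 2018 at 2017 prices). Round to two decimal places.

Real = Nominal ÷ (Index/100) = 39824 ÷ (90.6/100)
     = 39824 ÷ 0.906 = 43955.8499

43955.85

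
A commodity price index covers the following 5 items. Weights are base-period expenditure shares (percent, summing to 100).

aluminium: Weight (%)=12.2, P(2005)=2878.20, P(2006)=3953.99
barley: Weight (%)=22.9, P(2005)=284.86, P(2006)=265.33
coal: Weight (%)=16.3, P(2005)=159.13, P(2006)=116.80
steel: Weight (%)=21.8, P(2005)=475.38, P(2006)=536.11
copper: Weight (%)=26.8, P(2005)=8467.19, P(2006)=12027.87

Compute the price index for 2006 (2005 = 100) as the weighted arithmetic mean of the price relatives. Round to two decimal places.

112.71

aluminium: 12.2 × (3953.99/2878.20) = 12.2 × 1.373772 = 16.7600
barley: 22.9 × (265.33/284.86) = 22.9 × 0.931440 = 21.3300
coal: 16.3 × (116.80/159.13) = 16.3 × 0.733991 = 11.9641
steel: 21.8 × (536.11/475.38) = 21.8 × 1.127750 = 24.5850
copper: 26.8 × (12027.87/8467.19) = 26.8 × 1.420527 = 38.0701
Index = Σ wᵢ·(p₁ᵢ/p₀ᵢ) = 16.7600 + 21.3300 + 11.9641 + 24.5850 + 38.0701 = 112.7091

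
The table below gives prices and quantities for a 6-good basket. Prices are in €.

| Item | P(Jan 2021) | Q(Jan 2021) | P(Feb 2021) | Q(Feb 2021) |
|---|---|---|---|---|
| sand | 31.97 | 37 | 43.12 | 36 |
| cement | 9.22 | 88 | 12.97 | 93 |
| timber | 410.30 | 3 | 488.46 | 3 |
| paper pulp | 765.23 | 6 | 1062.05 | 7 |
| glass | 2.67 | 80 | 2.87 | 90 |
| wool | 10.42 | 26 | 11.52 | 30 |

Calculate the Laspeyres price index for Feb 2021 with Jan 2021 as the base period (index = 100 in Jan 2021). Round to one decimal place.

Laspeyres price index uses base-period quantities as weights.
ΣP(Feb 2021)·Q(Jan 2021) = 43.12×37 + 12.97×88 + 488.46×3 + 1062.05×6 + 2.87×80 + 11.52×26 = 1595.44 + 1141.36 + 1465.38 + 6372.3 + 229.6 + 299.52 = 11103.6
ΣP(Jan 2021)·Q(Jan 2021) = 31.97×37 + 9.22×88 + 410.30×3 + 765.23×6 + 2.67×80 + 10.42×26 = 1182.89 + 811.36 + 1230.9 + 4591.38 + 213.6 + 270.92 = 8301.05
Index = 11103.6 / 8301.05 × 100 = 133.7614

133.8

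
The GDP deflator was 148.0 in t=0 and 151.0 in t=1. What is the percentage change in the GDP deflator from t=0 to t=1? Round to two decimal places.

Change = (151.0 − 148.0) / 148.0 × 100
       = 3.0 / 148.0 × 100 = 2.0270%

2.03%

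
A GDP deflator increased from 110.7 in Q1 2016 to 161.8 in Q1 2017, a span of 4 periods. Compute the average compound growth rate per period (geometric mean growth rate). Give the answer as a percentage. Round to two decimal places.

9.95%

Growth factor = (161.8/110.7)^(1/4) = (1.461608)^(1/4) = 1.099532
Growth rate = 1.099532 − 1 = 0.099532 = 9.9532%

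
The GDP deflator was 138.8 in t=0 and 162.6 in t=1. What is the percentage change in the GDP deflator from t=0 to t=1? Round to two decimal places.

Change = (162.6 − 138.8) / 138.8 × 100
       = 23.8 / 138.8 × 100 = 17.1470%

17.15%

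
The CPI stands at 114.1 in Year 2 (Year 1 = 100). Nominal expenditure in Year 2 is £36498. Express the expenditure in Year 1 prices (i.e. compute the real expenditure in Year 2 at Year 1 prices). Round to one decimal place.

31987.7

Real = Nominal ÷ (Index/100) = 36498 ÷ (114.1/100)
     = 36498 ÷ 1.141 = 31987.7301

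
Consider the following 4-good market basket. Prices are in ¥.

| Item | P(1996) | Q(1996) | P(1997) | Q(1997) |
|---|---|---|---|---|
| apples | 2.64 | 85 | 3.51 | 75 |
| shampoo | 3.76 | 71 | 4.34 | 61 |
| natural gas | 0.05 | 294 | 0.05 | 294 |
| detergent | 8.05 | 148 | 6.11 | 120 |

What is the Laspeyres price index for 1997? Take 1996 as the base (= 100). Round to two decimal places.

Laspeyres price index uses base-period quantities as weights.
ΣP(1997)·Q(1996) = 3.51×85 + 4.34×71 + 0.05×294 + 6.11×148 = 298.35 + 308.14 + 14.7 + 904.28 = 1525.47
ΣP(1996)·Q(1996) = 2.64×85 + 3.76×71 + 0.05×294 + 8.05×148 = 224.4 + 266.96 + 14.7 + 1191.4 = 1697.46
Index = 1525.47 / 1697.46 × 100 = 89.8678

89.87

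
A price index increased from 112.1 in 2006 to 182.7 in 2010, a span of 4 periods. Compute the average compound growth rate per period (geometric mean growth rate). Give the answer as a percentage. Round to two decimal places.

12.99%

Growth factor = (182.7/112.1)^(1/4) = (1.629795)^(1/4) = 1.129882
Growth rate = 1.129882 − 1 = 0.129882 = 12.9882%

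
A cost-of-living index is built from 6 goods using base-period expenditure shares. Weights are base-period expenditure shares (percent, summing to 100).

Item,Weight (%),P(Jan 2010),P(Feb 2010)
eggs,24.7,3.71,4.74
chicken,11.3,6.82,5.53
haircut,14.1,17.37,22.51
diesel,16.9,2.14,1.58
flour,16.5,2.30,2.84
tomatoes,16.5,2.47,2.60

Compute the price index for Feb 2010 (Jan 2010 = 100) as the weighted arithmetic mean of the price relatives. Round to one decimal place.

eggs: 24.7 × (4.74/3.71) = 24.7 × 1.277628 = 31.5574
chicken: 11.3 × (5.53/6.82) = 11.3 × 0.810850 = 9.1626
haircut: 14.1 × (22.51/17.37) = 14.1 × 1.295912 = 18.2724
diesel: 16.9 × (1.58/2.14) = 16.9 × 0.738318 = 12.4776
flour: 16.5 × (2.84/2.30) = 16.5 × 1.234783 = 20.3739
tomatoes: 16.5 × (2.60/2.47) = 16.5 × 1.052632 = 17.3684
Index = Σ wᵢ·(p₁ᵢ/p₀ᵢ) = 31.5574 + 9.1626 + 18.2724 + 12.4776 + 20.3739 + 17.3684 = 109.2123

109.2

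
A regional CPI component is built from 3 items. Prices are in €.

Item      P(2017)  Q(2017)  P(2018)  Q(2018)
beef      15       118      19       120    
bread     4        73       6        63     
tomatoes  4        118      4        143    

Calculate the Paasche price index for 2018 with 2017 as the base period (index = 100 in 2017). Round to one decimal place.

Paasche price index uses current-period quantities as weights.
ΣP(2018)·Q(2018) = 19×120 + 6×63 + 4×143 = 2280 + 378 + 572 = 3230
ΣP(2017)·Q(2018) = 15×120 + 4×63 + 4×143 = 1800 + 252 + 572 = 2624
Index = 3230 / 2624 × 100 = 123.0945

123.1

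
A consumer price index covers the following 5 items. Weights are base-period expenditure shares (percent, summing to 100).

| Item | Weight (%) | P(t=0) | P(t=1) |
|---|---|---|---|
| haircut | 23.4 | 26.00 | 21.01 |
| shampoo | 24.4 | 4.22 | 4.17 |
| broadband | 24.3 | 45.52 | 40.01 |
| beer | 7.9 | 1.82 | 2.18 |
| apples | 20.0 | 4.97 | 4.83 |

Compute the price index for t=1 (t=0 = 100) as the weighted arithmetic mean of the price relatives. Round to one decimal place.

93.3

haircut: 23.4 × (21.01/26.00) = 23.4 × 0.808077 = 18.9090
shampoo: 24.4 × (4.17/4.22) = 24.4 × 0.988152 = 24.1109
broadband: 24.3 × (40.01/45.52) = 24.3 × 0.878954 = 21.3586
beer: 7.9 × (2.18/1.82) = 7.9 × 1.197802 = 9.4626
apples: 20.0 × (4.83/4.97) = 20.0 × 0.971831 = 19.4366
Index = Σ wᵢ·(p₁ᵢ/p₀ᵢ) = 18.9090 + 24.1109 + 21.3586 + 9.4626 + 19.4366 = 93.2777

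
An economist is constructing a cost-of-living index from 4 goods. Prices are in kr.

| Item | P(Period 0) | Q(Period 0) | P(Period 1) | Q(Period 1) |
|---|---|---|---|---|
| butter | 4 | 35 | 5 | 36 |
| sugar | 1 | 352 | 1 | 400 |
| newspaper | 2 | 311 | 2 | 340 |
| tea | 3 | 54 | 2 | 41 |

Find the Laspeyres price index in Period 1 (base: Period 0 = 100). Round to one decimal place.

98.5

Laspeyres price index uses base-period quantities as weights.
ΣP(Period 1)·Q(Period 0) = 5×35 + 1×352 + 2×311 + 2×54 = 175 + 352 + 622 + 108 = 1257
ΣP(Period 0)·Q(Period 0) = 4×35 + 1×352 + 2×311 + 3×54 = 140 + 352 + 622 + 162 = 1276
Index = 1257 / 1276 × 100 = 98.5110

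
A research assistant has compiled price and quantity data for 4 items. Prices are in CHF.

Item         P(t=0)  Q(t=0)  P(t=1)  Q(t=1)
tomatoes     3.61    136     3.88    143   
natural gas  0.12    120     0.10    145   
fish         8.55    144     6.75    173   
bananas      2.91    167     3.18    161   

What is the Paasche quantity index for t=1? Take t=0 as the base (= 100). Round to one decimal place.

Paasche quantity index uses current-period prices as weights.
ΣP(t=1)·Q(t=1) = 3.88×143 + 0.10×145 + 6.75×173 + 3.18×161 = 554.84 + 14.5 + 1167.75 + 511.98 = 2249.07
ΣP(t=1)·Q(t=0) = 3.88×136 + 0.10×120 + 6.75×144 + 3.18×167 = 527.68 + 12 + 972 + 531.06 = 2042.74
Index = 2249.07 / 2042.74 × 100 = 110.1006

110.1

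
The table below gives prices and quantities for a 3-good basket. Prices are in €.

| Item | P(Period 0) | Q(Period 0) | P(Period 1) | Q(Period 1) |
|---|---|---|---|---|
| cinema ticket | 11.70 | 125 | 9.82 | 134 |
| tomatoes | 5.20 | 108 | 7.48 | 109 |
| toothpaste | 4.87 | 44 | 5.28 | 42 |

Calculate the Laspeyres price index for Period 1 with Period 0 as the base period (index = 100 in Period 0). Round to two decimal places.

Laspeyres price index uses base-period quantities as weights.
ΣP(Period 1)·Q(Period 0) = 9.82×125 + 7.48×108 + 5.28×44 = 1227.5 + 807.84 + 232.32 = 2267.66
ΣP(Period 0)·Q(Period 0) = 11.70×125 + 5.20×108 + 4.87×44 = 1462.5 + 561.6 + 214.28 = 2238.38
Index = 2267.66 / 2238.38 × 100 = 101.3081

101.31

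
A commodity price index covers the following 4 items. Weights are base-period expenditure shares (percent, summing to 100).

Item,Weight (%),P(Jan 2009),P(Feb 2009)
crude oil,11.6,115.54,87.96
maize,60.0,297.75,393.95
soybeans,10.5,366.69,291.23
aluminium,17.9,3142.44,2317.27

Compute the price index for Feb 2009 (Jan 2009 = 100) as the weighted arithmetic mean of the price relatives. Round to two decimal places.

109.76

crude oil: 11.6 × (87.96/115.54) = 11.6 × 0.761295 = 8.8310
maize: 60.0 × (393.95/297.75) = 60.0 × 1.323090 = 79.3854
soybeans: 10.5 × (291.23/366.69) = 10.5 × 0.794213 = 8.3392
aluminium: 17.9 × (2317.27/3142.44) = 17.9 × 0.737411 = 13.1997
Index = Σ wᵢ·(p₁ᵢ/p₀ᵢ) = 8.8310 + 79.3854 + 8.3392 + 13.1997 = 109.7553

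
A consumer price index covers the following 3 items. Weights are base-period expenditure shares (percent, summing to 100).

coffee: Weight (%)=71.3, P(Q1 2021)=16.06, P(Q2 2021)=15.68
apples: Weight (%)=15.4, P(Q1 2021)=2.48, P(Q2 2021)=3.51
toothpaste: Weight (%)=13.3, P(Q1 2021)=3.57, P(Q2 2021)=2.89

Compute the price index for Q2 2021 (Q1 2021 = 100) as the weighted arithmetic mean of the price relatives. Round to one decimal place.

102.2

coffee: 71.3 × (15.68/16.06) = 71.3 × 0.976339 = 69.6130
apples: 15.4 × (3.51/2.48) = 15.4 × 1.415323 = 21.7960
toothpaste: 13.3 × (2.89/3.57) = 13.3 × 0.809524 = 10.7667
Index = Σ wᵢ·(p₁ᵢ/p₀ᵢ) = 69.6130 + 21.7960 + 10.7667 = 102.1756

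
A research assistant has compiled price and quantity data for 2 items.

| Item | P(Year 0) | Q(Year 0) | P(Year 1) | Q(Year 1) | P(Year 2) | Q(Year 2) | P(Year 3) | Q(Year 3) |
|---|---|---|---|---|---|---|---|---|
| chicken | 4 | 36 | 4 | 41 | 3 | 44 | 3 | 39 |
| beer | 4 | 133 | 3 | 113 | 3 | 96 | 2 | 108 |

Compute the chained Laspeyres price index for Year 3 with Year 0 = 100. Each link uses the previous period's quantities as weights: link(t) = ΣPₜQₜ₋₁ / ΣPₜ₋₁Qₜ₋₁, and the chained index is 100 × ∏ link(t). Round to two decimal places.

Link Year 0→Year 1:
ΣP(Year 1)Q(Year 0) = 4×36 + 3×133 = 144 + 399 = 543
ΣP(Year 0)Q(Year 0) = 4×36 + 4×133 = 144 + 532 = 676
link = 543/676 = 0.803254
Link Year 1→Year 2:
ΣP(Year 2)Q(Year 1) = 3×41 + 3×113 = 123 + 339 = 462
ΣP(Year 1)Q(Year 1) = 4×41 + 3×113 = 164 + 339 = 503
link = 462/503 = 0.918489
Link Year 2→Year 3:
ΣP(Year 3)Q(Year 2) = 3×44 + 2×96 = 132 + 192 = 324
ΣP(Year 2)Q(Year 2) = 3×44 + 3×96 = 132 + 288 = 420
link = 324/420 = 0.771429
Chained index = 100 × 0.803254 × 0.918489 × 0.771429 = 56.9145

56.91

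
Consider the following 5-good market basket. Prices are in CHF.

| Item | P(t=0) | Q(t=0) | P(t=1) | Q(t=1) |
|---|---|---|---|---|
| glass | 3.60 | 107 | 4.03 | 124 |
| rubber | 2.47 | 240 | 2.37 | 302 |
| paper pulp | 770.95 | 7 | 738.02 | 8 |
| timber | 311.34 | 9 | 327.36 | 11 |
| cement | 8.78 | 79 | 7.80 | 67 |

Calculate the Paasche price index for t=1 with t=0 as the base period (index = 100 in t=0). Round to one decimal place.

Paasche price index uses current-period quantities as weights.
ΣP(t=1)·Q(t=1) = 4.03×124 + 2.37×302 + 738.02×8 + 327.36×11 + 7.80×67 = 499.72 + 715.74 + 5904.16 + 3600.96 + 522.6 = 11243.18
ΣP(t=0)·Q(t=1) = 3.60×124 + 2.47×302 + 770.95×8 + 311.34×11 + 8.78×67 = 446.4 + 745.94 + 6167.6 + 3424.74 + 588.26 = 11372.94
Index = 11243.18 / 11372.94 × 100 = 98.8590

98.9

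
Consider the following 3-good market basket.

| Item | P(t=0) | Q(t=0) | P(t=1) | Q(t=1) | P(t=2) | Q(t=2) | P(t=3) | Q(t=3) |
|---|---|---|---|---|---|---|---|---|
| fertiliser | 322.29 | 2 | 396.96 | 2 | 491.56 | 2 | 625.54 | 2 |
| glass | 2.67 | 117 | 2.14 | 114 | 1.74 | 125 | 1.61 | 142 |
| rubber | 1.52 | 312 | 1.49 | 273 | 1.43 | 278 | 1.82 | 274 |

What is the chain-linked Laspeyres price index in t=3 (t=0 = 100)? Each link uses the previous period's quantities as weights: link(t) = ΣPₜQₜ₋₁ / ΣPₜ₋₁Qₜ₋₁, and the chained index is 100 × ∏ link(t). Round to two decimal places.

140.59

Link t=0→t=1:
ΣP(t=1)Q(t=0) = 396.96×2 + 2.14×117 + 1.49×312 = 793.92 + 250.38 + 464.88 = 1509.18
ΣP(t=0)Q(t=0) = 322.29×2 + 2.67×117 + 1.52×312 = 644.58 + 312.39 + 474.24 = 1431.21
link = 1509.18/1431.21 = 1.054478
Link t=1→t=2:
ΣP(t=2)Q(t=1) = 491.56×2 + 1.74×114 + 1.43×273 = 983.12 + 198.36 + 390.39 = 1571.87
ΣP(t=1)Q(t=1) = 396.96×2 + 2.14×114 + 1.49×273 = 793.92 + 243.96 + 406.77 = 1444.65
link = 1571.87/1444.65 = 1.088063
Link t=2→t=3:
ΣP(t=3)Q(t=2) = 625.54×2 + 1.61×125 + 1.82×278 = 1251.08 + 201.25 + 505.96 = 1958.29
ΣP(t=2)Q(t=2) = 491.56×2 + 1.74×125 + 1.43×278 = 983.12 + 217.5 + 397.54 = 1598.16
link = 1958.29/1598.16 = 1.225340
Chained index = 100 × 1.054478 × 1.088063 × 1.225340 = 140.5881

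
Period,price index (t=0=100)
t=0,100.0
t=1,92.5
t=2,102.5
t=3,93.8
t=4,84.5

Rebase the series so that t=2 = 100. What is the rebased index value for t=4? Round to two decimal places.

Rebased(t=4) = 84.5 / 102.5 × 100 = 82.4390

82.44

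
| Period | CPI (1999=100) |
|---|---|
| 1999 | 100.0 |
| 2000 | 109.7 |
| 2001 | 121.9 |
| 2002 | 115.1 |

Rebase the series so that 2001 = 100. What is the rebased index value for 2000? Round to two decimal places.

89.99

Rebased(2000) = 109.7 / 121.9 × 100 = 89.9918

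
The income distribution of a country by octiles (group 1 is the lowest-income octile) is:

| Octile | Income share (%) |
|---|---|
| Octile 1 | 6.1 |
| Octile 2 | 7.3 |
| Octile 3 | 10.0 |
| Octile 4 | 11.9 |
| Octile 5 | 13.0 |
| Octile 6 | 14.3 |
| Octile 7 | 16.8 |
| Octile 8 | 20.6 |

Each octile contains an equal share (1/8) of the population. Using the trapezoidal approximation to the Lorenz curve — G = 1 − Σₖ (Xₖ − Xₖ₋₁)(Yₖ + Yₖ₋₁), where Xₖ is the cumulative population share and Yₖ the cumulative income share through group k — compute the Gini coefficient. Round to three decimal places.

0.204

Cumulative income shares Yₖ: 0.0610, 0.1340, 0.2340, 0.3530, 0.4830, 0.6260, 0.7940, 1.0000
Σ (Xₖ−Xₖ₋₁)(Yₖ+Yₖ₋₁) = (1/8)(0.0610+0.0000) + (1/8)(0.1340+0.0610) + (1/8)(0.2340+0.1340) + (1/8)(0.3530+0.2340) + (1/8)(0.4830+0.3530) + (1/8)(0.6260+0.4830) + (1/8)(0.7940+0.6260) + (1/8)(1.0000+0.7940)
  = 0.0076 + 0.0244 + 0.0460 + 0.0734 + 0.1045 + 0.1386 + 0.1775 + 0.2243 = 0.7963
G = 1 − 0.7963 = 0.2037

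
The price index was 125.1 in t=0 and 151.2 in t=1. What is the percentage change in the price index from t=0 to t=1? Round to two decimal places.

20.86%

Change = (151.2 − 125.1) / 125.1 × 100
       = 26.1 / 125.1 × 100 = 20.8633%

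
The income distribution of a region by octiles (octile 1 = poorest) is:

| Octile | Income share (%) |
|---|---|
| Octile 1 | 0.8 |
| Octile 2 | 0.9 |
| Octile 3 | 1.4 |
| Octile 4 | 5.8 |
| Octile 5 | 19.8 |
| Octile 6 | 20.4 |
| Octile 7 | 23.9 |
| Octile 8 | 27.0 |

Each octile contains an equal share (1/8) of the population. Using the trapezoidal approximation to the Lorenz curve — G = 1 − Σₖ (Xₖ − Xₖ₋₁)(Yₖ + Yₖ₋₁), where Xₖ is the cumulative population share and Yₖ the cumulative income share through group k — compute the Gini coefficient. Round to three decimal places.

0.462

Cumulative income shares Yₖ: 0.0080, 0.0170, 0.0310, 0.0890, 0.2870, 0.4910, 0.7300, 1.0000
Σ (Xₖ−Xₖ₋₁)(Yₖ+Yₖ₋₁) = (1/8)(0.0080+0.0000) + (1/8)(0.0170+0.0080) + (1/8)(0.0310+0.0170) + (1/8)(0.0890+0.0310) + (1/8)(0.2870+0.0890) + (1/8)(0.4910+0.2870) + (1/8)(0.7300+0.4910) + (1/8)(1.0000+0.7300)
  = 0.0010 + 0.0031 + 0.0060 + 0.0150 + 0.0470 + 0.0973 + 0.1526 + 0.2162 = 0.5383
G = 1 − 0.5383 = 0.4617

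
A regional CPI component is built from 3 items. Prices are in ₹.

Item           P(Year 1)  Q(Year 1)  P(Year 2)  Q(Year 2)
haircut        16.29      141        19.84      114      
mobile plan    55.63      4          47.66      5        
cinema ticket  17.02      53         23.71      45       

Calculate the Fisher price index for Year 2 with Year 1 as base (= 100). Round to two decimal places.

Laspeyres component (base-period weights):
ΣP(Year 2)Q(Year 1) = 19.84×141 + 47.66×4 + 23.71×53 = 2797.44 + 190.64 + 1256.63 = 4244.71
ΣP(Year 1)Q(Year 1) = 16.29×141 + 55.63×4 + 17.02×53 = 2296.89 + 222.52 + 902.06 = 3421.47
L = 4244.71 / 3421.47 × 100 = 124.0610
Paasche component (current-period weights):
ΣP(Year 2)Q(Year 2) = 19.84×114 + 47.66×5 + 23.71×45 = 2261.76 + 238.3 + 1066.95 = 3567.01
ΣP(Year 1)Q(Year 2) = 16.29×114 + 55.63×5 + 17.02×45 = 1857.06 + 278.15 + 765.9 = 2901.11
P = 3567.01 / 2901.11 × 100 = 122.9533
Fisher = √(L × P) = √(124.0610 × 122.9533) = 123.5059

123.51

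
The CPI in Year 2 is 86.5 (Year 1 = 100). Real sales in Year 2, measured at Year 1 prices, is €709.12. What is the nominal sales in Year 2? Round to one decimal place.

613.4

Nominal = Real × (Index/100) = 709.12 × (86.5/100)
        = 709.12 × 0.865 = 613.3888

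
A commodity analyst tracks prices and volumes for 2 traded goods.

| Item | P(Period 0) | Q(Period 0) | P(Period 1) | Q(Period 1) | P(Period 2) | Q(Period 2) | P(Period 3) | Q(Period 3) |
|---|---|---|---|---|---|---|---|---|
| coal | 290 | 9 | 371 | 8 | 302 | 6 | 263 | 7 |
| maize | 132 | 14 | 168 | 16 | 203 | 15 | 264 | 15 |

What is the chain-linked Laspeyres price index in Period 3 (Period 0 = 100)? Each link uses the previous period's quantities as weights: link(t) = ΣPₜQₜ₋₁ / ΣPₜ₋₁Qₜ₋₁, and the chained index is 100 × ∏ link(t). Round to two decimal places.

Link Period 0→Period 1:
ΣP(Period 1)Q(Period 0) = 371×9 + 168×14 = 3339 + 2352 = 5691
ΣP(Period 0)Q(Period 0) = 290×9 + 132×14 = 2610 + 1848 = 4458
link = 5691/4458 = 1.276581
Link Period 1→Period 2:
ΣP(Period 2)Q(Period 1) = 302×8 + 203×16 = 2416 + 3248 = 5664
ΣP(Period 1)Q(Period 1) = 371×8 + 168×16 = 2968 + 2688 = 5656
link = 5664/5656 = 1.001414
Link Period 2→Period 3:
ΣP(Period 3)Q(Period 2) = 263×6 + 264×15 = 1578 + 3960 = 5538
ΣP(Period 2)Q(Period 2) = 302×6 + 203×15 = 1812 + 3045 = 4857
link = 5538/4857 = 1.140210
Chained index = 100 × 1.276581 × 1.001414 × 1.140210 = 145.7630

145.76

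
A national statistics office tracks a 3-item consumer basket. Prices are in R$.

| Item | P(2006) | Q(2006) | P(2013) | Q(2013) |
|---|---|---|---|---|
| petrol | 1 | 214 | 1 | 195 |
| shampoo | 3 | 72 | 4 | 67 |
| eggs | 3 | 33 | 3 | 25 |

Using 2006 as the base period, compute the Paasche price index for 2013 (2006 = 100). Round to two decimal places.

114.23

Paasche price index uses current-period quantities as weights.
ΣP(2013)·Q(2013) = 1×195 + 4×67 + 3×25 = 195 + 268 + 75 = 538
ΣP(2006)·Q(2013) = 1×195 + 3×67 + 3×25 = 195 + 201 + 75 = 471
Index = 538 / 471 × 100 = 114.2251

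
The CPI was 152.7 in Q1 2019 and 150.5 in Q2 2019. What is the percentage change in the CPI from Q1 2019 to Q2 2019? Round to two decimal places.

Change = (150.5 − 152.7) / 152.7 × 100
       = -2.2 / 152.7 × 100 = -1.4407%

-1.44%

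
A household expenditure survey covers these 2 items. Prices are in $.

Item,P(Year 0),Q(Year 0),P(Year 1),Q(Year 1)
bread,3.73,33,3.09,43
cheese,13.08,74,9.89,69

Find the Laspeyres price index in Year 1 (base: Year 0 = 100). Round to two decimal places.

76.43

Laspeyres price index uses base-period quantities as weights.
ΣP(Year 1)·Q(Year 0) = 3.09×33 + 9.89×74 = 101.97 + 731.86 = 833.83
ΣP(Year 0)·Q(Year 0) = 3.73×33 + 13.08×74 = 123.09 + 967.92 = 1091.01
Index = 833.83 / 1091.01 × 100 = 76.4273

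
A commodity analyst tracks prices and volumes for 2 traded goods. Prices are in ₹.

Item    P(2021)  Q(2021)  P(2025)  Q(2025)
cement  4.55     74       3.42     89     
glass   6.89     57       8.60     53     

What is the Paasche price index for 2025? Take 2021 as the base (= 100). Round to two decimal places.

98.71

Paasche price index uses current-period quantities as weights.
ΣP(2025)·Q(2025) = 3.42×89 + 8.60×53 = 304.38 + 455.8 = 760.18
ΣP(2021)·Q(2025) = 4.55×89 + 6.89×53 = 404.95 + 365.17 = 770.12
Index = 760.18 / 770.12 × 100 = 98.7093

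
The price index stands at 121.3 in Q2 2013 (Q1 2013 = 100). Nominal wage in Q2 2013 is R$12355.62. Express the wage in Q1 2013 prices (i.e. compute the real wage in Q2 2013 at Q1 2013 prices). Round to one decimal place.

10186.0

Real = Nominal ÷ (Index/100) = 12355.62 ÷ (121.3/100)
     = 12355.62 ÷ 1.213 = 10186.0016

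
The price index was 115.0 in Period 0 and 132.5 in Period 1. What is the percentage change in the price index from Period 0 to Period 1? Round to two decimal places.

15.22%

Change = (132.5 − 115.0) / 115.0 × 100
       = 17.5 / 115.0 × 100 = 15.2174%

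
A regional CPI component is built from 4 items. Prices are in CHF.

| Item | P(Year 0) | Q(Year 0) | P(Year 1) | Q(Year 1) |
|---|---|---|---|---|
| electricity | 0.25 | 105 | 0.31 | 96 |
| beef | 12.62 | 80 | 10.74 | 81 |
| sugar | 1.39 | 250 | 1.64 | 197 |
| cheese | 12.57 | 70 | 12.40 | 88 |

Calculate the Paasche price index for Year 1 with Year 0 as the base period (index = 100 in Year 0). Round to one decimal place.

Paasche price index uses current-period quantities as weights.
ΣP(Year 1)·Q(Year 1) = 0.31×96 + 10.74×81 + 1.64×197 + 12.40×88 = 29.76 + 869.94 + 323.08 + 1091.2 = 2313.98
ΣP(Year 0)·Q(Year 1) = 0.25×96 + 12.62×81 + 1.39×197 + 12.57×88 = 24 + 1022.22 + 273.83 + 1106.16 = 2426.21
Index = 2313.98 / 2426.21 × 100 = 95.3743

95.4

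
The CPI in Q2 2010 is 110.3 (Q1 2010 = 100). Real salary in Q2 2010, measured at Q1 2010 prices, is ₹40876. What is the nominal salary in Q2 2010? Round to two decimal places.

Nominal = Real × (Index/100) = 40876 × (110.3/100)
        = 40876 × 1.103 = 45086.2280

45086.23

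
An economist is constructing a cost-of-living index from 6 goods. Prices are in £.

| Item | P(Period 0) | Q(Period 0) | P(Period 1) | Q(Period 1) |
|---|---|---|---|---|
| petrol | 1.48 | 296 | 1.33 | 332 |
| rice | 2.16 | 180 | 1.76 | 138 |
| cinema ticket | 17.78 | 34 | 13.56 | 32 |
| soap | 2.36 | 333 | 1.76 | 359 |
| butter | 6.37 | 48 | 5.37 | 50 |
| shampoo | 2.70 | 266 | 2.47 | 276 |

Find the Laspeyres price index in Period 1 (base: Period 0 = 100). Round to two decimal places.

82.45

Laspeyres price index uses base-period quantities as weights.
ΣP(Period 1)·Q(Period 0) = 1.33×296 + 1.76×180 + 13.56×34 + 1.76×333 + 5.37×48 + 2.47×266 = 393.68 + 316.8 + 461.04 + 586.08 + 257.76 + 657.02 = 2672.38
ΣP(Period 0)·Q(Period 0) = 1.48×296 + 2.16×180 + 17.78×34 + 2.36×333 + 6.37×48 + 2.70×266 = 438.08 + 388.8 + 604.52 + 785.88 + 305.76 + 718.2 = 3241.24
Index = 2672.38 / 3241.24 × 100 = 82.4493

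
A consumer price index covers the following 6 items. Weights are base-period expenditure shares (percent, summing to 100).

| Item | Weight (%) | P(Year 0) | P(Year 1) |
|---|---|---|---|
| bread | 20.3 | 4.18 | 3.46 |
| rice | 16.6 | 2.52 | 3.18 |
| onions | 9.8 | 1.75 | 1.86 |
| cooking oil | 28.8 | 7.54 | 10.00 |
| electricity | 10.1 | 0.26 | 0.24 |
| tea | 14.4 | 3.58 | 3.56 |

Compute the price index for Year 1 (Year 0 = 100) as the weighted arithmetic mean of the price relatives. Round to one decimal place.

110.0

bread: 20.3 × (3.46/4.18) = 20.3 × 0.827751 = 16.8033
rice: 16.6 × (3.18/2.52) = 16.6 × 1.261905 = 20.9476
onions: 9.8 × (1.86/1.75) = 9.8 × 1.062857 = 10.4160
cooking oil: 28.8 × (10.00/7.54) = 28.8 × 1.326260 = 38.1963
electricity: 10.1 × (0.24/0.26) = 10.1 × 0.923077 = 9.3231
tea: 14.4 × (3.56/3.58) = 14.4 × 0.994413 = 14.3196
Index = Σ wᵢ·(p₁ᵢ/p₀ᵢ) = 16.8033 + 20.9476 + 10.4160 + 38.1963 + 9.3231 + 14.3196 = 110.0059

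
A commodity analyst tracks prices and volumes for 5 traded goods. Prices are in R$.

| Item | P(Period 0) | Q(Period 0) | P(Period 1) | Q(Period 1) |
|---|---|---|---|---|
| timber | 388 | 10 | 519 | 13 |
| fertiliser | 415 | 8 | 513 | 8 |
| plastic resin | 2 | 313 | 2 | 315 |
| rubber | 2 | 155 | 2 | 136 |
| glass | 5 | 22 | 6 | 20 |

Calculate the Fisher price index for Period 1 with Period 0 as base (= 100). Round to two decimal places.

126.21

Laspeyres component (base-period weights):
ΣP(Period 1)Q(Period 0) = 519×10 + 513×8 + 2×313 + 2×155 + 6×22 = 5190 + 4104 + 626 + 310 + 132 = 10362
ΣP(Period 0)Q(Period 0) = 388×10 + 415×8 + 2×313 + 2×155 + 5×22 = 3880 + 3320 + 626 + 310 + 110 = 8246
L = 10362 / 8246 × 100 = 125.6609
Paasche component (current-period weights):
ΣP(Period 1)Q(Period 1) = 519×13 + 513×8 + 2×315 + 2×136 + 6×20 = 6747 + 4104 + 630 + 272 + 120 = 11873
ΣP(Period 0)Q(Period 1) = 388×13 + 415×8 + 2×315 + 2×136 + 5×20 = 5044 + 3320 + 630 + 272 + 100 = 9366
P = 11873 / 9366 × 100 = 126.7670
Fisher = √(L × P) = √(125.6609 × 126.7670) = 126.2128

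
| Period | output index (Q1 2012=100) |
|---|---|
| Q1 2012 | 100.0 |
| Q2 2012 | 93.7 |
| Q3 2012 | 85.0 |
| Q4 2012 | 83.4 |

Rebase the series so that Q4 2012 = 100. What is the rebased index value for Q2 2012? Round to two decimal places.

112.35

Rebased(Q2 2012) = 93.7 / 83.4 × 100 = 112.3501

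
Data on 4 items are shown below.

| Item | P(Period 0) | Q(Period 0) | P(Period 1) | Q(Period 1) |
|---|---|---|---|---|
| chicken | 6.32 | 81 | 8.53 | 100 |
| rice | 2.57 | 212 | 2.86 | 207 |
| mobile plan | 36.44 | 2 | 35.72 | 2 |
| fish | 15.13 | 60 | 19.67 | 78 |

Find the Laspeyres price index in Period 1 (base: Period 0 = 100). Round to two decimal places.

Laspeyres price index uses base-period quantities as weights.
ΣP(Period 1)·Q(Period 0) = 8.53×81 + 2.86×212 + 35.72×2 + 19.67×60 = 690.93 + 606.32 + 71.44 + 1180.2 = 2548.89
ΣP(Period 0)·Q(Period 0) = 6.32×81 + 2.57×212 + 36.44×2 + 15.13×60 = 511.92 + 544.84 + 72.88 + 907.8 = 2037.44
Index = 2548.89 / 2037.44 × 100 = 125.1026

125.10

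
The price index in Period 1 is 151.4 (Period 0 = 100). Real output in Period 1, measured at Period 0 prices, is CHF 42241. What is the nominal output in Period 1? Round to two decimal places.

Nominal = Real × (Index/100) = 42241 × (151.4/100)
        = 42241 × 1.514 = 63952.8740

63952.87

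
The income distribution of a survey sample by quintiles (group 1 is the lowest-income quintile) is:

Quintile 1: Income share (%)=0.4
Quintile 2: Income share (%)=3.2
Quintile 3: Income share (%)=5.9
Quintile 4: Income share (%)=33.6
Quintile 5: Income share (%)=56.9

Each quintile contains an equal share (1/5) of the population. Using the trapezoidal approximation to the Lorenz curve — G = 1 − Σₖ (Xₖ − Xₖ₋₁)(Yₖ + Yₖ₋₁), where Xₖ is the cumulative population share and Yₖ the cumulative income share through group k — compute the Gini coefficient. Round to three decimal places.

0.574

Cumulative income shares Yₖ: 0.0040, 0.0360, 0.0950, 0.4310, 1.0000
Σ (Xₖ−Xₖ₋₁)(Yₖ+Yₖ₋₁) = (1/5)(0.0040+0.0000) + (1/5)(0.0360+0.0040) + (1/5)(0.0950+0.0360) + (1/5)(0.4310+0.0950) + (1/5)(1.0000+0.4310)
  = 0.0008 + 0.0080 + 0.0262 + 0.1052 + 0.2862 = 0.4264
G = 1 − 0.4264 = 0.5736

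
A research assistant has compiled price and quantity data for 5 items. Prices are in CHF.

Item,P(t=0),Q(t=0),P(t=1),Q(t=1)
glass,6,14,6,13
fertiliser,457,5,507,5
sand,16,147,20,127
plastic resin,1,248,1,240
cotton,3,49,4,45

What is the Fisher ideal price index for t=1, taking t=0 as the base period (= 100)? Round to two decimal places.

117.09

Laspeyres component (base-period weights):
ΣP(t=1)Q(t=0) = 6×14 + 507×5 + 20×147 + 1×248 + 4×49 = 84 + 2535 + 2940 + 248 + 196 = 6003
ΣP(t=0)Q(t=0) = 6×14 + 457×5 + 16×147 + 1×248 + 3×49 = 84 + 2285 + 2352 + 248 + 147 = 5116
L = 6003 / 5116 × 100 = 117.3378
Paasche component (current-period weights):
ΣP(t=1)Q(t=1) = 6×13 + 507×5 + 20×127 + 1×240 + 4×45 = 78 + 2535 + 2540 + 240 + 180 = 5573
ΣP(t=0)Q(t=1) = 6×13 + 457×5 + 16×127 + 1×240 + 3×45 = 78 + 2285 + 2032 + 240 + 135 = 4770
P = 5573 / 4770 × 100 = 116.8344
Fisher = √(L × P) = √(117.3378 × 116.8344) = 117.0858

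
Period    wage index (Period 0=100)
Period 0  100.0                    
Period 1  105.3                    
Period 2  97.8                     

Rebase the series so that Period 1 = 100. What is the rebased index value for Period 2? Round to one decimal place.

Rebased(Period 2) = 97.8 / 105.3 × 100 = 92.8775

92.9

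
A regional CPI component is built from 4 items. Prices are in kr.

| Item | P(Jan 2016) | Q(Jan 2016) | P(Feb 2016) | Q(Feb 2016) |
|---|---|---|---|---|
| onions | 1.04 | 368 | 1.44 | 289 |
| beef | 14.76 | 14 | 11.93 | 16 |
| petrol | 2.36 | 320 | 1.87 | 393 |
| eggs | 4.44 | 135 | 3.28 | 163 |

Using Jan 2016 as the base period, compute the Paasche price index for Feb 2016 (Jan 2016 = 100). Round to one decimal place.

85.8

Paasche price index uses current-period quantities as weights.
ΣP(Feb 2016)·Q(Feb 2016) = 1.44×289 + 11.93×16 + 1.87×393 + 3.28×163 = 416.16 + 190.88 + 734.91 + 534.64 = 1876.59
ΣP(Jan 2016)·Q(Feb 2016) = 1.04×289 + 14.76×16 + 2.36×393 + 4.44×163 = 300.56 + 236.16 + 927.48 + 723.72 = 2187.92
Index = 1876.59 / 2187.92 × 100 = 85.7705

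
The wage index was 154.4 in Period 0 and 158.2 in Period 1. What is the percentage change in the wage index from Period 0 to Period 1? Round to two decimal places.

Change = (158.2 − 154.4) / 154.4 × 100
       = 3.8 / 154.4 × 100 = 2.4611%

2.46%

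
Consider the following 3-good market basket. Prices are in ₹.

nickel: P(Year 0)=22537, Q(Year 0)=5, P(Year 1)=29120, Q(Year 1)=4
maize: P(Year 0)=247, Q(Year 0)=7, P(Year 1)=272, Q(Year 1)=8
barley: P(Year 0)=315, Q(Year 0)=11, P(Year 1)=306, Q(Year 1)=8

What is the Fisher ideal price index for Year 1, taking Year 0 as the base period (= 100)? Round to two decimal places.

127.97

Laspeyres component (base-period weights):
ΣP(Year 1)Q(Year 0) = 29120×5 + 272×7 + 306×11 = 145600 + 1904 + 3366 = 150870
ΣP(Year 0)Q(Year 0) = 22537×5 + 247×7 + 315×11 = 112685 + 1729 + 3465 = 117879
L = 150870 / 117879 × 100 = 127.9872
Paasche component (current-period weights):
ΣP(Year 1)Q(Year 1) = 29120×4 + 272×8 + 306×8 = 116480 + 2176 + 2448 = 121104
ΣP(Year 0)Q(Year 1) = 22537×4 + 247×8 + 315×8 = 90148 + 1976 + 2520 = 94644
P = 121104 / 94644 × 100 = 127.9574
Fisher = √(L × P) = √(127.9872 × 127.9574) = 127.9723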